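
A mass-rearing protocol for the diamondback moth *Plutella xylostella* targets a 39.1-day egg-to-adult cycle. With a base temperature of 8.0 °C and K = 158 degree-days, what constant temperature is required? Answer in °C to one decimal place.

12.0 °C

Required daily accumulation = 158 / 39.1 = 4.041 DD/day.
T = T_base + 4.041 = 8.0 + 4.041 = 12.041 ≈ 12.0 °C.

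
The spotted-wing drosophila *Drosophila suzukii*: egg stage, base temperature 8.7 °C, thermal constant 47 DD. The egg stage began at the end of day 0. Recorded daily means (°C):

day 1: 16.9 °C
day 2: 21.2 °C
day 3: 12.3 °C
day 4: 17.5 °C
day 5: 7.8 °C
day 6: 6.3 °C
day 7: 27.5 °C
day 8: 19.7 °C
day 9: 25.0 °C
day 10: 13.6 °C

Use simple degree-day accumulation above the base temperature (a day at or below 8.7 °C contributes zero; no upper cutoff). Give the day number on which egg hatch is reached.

Daily DD above 8.7 °C: 8.2, 12.5, 3.6, 8.8, 0.0, 0.0, 18.8, 11.0, 16.3, 4.9.
Cumulative: 8.2, 20.7, 24.3, 33.1, 33.1, 33.1, 51.9, 62.9, 79.2, 84.1.
The total first reaches 47 DD on day 7.

day 7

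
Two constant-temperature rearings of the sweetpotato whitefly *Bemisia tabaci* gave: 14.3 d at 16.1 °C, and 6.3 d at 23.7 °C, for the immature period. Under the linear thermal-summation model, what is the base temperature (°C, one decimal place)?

10.1 °C

Equal thermal constants: D₁(T₁ − T_b) = D₂(T₂ − T_b).
14.3·(16.1 − T_b) = 6.3·(23.7 − T_b)
T_b = (14.3·16.1 − 6.3·23.7) / (14.3 − 6.3) = 80.92 / 8.0 = 10.115 °C ≈ 10.1 °C.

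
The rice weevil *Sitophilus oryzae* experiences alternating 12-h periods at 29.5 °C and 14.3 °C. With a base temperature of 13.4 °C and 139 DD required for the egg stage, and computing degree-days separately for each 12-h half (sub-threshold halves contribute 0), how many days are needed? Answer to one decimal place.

16.4 days

Day half: max(0, 29.5 − 13.4) × 0.5 = 16.1 × 0.5 = 8.05 DD.
Night half: max(0, 14.3 − 13.4) × 0.5 = 0.9 × 0.5 = 0.45 DD.
Per 24 h: 8.50 DD/day.
Duration = 139 / 8.50 = 16.353 ≈ 16.4 days.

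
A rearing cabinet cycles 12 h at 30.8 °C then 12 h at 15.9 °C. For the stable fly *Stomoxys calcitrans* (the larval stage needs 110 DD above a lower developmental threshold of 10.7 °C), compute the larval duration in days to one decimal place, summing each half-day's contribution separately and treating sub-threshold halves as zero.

Day half: max(0, 30.8 − 10.7) × 0.5 = 20.1 × 0.5 = 10.05 DD.
Night half: max(0, 15.9 − 10.7) × 0.5 = 5.2 × 0.5 = 2.60 DD.
Per 24 h: 12.65 DD/day.
Duration = 110 / 12.65 = 8.696 ≈ 8.7 days.

8.7 days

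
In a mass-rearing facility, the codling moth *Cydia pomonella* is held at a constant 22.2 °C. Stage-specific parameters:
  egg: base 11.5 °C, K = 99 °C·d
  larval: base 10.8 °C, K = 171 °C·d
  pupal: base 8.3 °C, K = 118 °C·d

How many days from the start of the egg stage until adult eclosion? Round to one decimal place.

egg: 99 / (22.2 − 11.5) = 99 / 10.7 = 9.252 d.
larval: 171 / (22.2 − 10.8) = 171 / 11.4 = 15.000 d.
pupal: 118 / (22.2 − 8.3) = 118 / 13.9 = 8.489 d.
Sum = 32.742 ≈ 32.7 days.

32.7 days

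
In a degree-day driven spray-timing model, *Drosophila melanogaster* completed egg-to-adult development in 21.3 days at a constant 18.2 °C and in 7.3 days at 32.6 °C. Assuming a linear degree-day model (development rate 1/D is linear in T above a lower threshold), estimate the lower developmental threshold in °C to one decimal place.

Under the model K = D·(T − T_b), so D₁·(T₁ − T_b) = D₂·(T₂ − T_b).
21.3·(18.2 − T_b) = 7.3·(32.6 − T_b)
T_b = (21.3·18.2 − 7.3·32.6) / (21.3 − 7.3) = 149.68 / 14.0 = 10.691 °C ≈ 10.7 °C.

10.7 °C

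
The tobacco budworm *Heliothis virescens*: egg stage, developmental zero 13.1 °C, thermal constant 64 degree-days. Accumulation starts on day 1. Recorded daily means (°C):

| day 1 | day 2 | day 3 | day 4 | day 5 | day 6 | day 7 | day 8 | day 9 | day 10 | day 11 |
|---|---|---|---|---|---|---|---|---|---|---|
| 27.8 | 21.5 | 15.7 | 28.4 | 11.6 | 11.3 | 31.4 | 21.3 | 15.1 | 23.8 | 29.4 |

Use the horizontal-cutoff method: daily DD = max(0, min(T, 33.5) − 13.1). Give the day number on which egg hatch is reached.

day 8

Daily DD above 13.1 °C (capped at 20.4): 14.7, 8.4, 2.6, 15.3, 0.0, 0.0, 18.3, 8.2, 2.0, 10.7, 16.3.
Cumulative: 14.7, 23.1, 25.7, 41.0, 41.0, 41.0, 59.3, 67.5, 69.5, 80.2, 96.5.
The total first reaches 64 DD on day 8.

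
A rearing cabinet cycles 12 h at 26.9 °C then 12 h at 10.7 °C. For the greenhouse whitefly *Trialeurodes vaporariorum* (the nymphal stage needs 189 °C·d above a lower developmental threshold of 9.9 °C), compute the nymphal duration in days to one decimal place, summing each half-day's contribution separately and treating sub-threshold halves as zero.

21.2 days

Day half: max(0, 26.9 − 9.9) × 0.5 = 17.0 × 0.5 = 8.50 DD.
Night half: max(0, 10.7 − 9.9) × 0.5 = 0.8 × 0.5 = 0.40 DD.
Per 24 h: 8.90 DD/day.
Duration = 189 / 8.90 = 21.236 ≈ 21.2 days.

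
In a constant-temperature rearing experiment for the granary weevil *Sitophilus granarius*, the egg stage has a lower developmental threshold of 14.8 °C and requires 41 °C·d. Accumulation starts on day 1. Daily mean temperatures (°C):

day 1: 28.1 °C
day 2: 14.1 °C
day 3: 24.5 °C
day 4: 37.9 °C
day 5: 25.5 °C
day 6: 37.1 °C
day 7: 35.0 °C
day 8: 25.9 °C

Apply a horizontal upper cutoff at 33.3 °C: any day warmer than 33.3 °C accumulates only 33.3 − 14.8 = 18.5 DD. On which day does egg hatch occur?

day 4

Daily DD above 14.8 °C (capped at 18.5): 13.3, 0.0, 9.7, 18.5, 10.7, 18.5, 18.5, 11.1.
Cumulative: 13.3, 13.3, 23.0, 41.5, 52.2, 70.7, 89.2, 100.3.
The total first reaches 41 DD on day 4.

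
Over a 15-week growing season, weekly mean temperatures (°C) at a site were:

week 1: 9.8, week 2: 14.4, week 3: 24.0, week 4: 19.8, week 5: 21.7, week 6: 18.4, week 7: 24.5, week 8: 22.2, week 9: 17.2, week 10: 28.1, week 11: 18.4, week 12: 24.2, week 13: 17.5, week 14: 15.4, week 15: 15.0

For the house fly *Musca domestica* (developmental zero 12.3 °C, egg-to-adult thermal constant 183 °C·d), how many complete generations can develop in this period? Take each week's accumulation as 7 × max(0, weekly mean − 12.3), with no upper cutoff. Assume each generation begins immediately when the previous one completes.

4 generations

Weekly DD (7 × max(0, T̄ − 12.3)): 0.0, 14.7, 81.9, 52.5, 65.8, 42.7, 85.4, 69.3, 34.3, 110.6, 42.7, 83.3, 36.4, 21.7, 18.9.
Season total = 760.2 DD.
Complete generations = ⌊760.2 / 183⌋ = 4.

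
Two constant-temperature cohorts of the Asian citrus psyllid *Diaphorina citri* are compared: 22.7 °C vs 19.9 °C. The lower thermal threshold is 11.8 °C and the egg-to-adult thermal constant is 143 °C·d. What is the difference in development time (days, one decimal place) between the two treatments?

4.5 days

At 22.7 °C: 143 / (22.7 − 11.8) = 143 / 10.9 = 13.119 d.
At 19.9 °C: 143 / (19.9 − 11.8) = 143 / 8.1 = 17.654 d.
Difference = |13.119 − 17.654| = 4.535 ≈ 4.5 days.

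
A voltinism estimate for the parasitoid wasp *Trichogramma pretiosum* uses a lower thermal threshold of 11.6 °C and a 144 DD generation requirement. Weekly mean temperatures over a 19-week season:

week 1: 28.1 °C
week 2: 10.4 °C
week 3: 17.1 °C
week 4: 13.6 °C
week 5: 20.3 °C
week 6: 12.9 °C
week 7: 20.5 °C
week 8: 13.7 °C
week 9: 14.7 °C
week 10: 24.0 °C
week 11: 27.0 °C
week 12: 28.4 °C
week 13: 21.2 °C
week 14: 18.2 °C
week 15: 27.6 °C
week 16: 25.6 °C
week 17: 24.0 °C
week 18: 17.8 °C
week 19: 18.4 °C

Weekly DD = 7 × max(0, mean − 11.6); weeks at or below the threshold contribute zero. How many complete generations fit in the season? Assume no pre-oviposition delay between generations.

7 generations

Weekly DD (7 × max(0, T̄ − 11.6)): 115.5, 0.0, 38.5, 14.0, 60.9, 9.1, 62.3, 14.7, 21.7, 86.8, 107.8, 117.6, 67.2, 46.2, 112.0, 98.0, 86.8, 43.4, 47.6.
Season total = 1150.1 DD.
Complete generations = ⌊1150.1 / 144⌋ = 7.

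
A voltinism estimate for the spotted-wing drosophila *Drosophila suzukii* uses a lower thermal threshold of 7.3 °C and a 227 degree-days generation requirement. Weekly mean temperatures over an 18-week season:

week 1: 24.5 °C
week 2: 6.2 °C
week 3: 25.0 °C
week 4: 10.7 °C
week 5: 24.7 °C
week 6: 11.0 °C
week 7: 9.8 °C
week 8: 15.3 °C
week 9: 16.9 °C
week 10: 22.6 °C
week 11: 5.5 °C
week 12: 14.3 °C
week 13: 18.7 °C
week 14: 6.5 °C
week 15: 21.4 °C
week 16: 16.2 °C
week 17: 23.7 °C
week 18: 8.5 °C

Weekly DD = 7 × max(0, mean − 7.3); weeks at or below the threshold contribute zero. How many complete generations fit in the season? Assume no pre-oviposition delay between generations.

4 generations

Weekly DD (7 × max(0, T̄ − 7.3)): 120.4, 0.0, 123.9, 23.8, 121.8, 25.9, 17.5, 56.0, 67.2, 107.1, 0.0, 49.0, 79.8, 0.0, 98.7, 62.3, 114.8, 8.4.
Season total = 1076.6 DD.
Complete generations = ⌊1076.6 / 227⌋ = 4.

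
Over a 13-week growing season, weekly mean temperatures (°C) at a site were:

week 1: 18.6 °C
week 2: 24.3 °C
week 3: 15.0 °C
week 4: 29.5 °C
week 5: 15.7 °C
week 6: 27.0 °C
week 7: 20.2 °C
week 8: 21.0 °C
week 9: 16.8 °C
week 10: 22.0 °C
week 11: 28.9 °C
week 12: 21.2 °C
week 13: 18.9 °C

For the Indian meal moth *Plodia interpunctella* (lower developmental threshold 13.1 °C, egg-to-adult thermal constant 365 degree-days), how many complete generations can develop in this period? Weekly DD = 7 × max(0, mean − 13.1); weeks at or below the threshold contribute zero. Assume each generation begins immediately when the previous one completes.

Weekly DD (7 × max(0, T̄ − 13.1)): 38.5, 78.4, 13.3, 114.8, 18.2, 97.3, 49.7, 55.3, 25.9, 62.3, 110.6, 56.7, 40.6.
Season total = 761.6 DD.
Complete generations = ⌊761.6 / 365⌋ = 2.

2 generations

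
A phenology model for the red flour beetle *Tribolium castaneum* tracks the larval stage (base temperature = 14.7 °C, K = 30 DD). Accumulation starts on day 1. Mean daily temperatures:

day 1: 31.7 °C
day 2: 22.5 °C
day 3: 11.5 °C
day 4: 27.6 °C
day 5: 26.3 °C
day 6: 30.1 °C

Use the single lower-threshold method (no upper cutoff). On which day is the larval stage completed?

Daily DD above 14.7 °C: 17.0, 7.8, 0.0, 12.9, 11.6, 15.4.
Cumulative: 17.0, 24.8, 24.8, 37.7, 49.3, 64.7.
The total first reaches 30 DD on day 4.

day 4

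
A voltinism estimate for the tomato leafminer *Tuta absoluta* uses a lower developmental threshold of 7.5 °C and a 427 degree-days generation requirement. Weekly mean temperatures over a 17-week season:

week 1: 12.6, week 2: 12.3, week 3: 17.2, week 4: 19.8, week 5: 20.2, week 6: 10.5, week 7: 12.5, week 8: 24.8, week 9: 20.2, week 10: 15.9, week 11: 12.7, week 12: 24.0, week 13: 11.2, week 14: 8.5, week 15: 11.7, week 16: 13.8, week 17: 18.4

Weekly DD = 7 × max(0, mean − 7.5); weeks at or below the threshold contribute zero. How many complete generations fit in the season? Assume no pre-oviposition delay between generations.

2 generations

Weekly DD (7 × max(0, T̄ − 7.5)): 35.7, 33.6, 67.9, 86.1, 88.9, 21.0, 35.0, 121.1, 88.9, 58.8, 36.4, 115.5, 25.9, 7.0, 29.4, 44.1, 76.3.
Season total = 971.6 DD.
Complete generations = ⌊971.6 / 427⌋ = 2.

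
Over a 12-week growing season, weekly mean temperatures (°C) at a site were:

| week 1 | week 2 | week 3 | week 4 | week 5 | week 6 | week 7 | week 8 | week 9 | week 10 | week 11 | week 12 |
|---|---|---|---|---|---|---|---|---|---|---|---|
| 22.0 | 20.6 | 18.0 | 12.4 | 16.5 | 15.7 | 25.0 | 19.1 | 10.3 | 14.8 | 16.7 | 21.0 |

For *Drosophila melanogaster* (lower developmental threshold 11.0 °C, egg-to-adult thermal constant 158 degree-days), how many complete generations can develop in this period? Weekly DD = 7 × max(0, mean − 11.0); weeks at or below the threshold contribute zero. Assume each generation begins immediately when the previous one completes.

3 generations

Weekly DD (7 × max(0, T̄ − 11.0)): 77.0, 67.2, 49.0, 9.8, 38.5, 32.9, 98.0, 56.7, 0.0, 26.6, 39.9, 70.0.
Season total = 565.6 DD.
Complete generations = ⌊565.6 / 158⌋ = 3.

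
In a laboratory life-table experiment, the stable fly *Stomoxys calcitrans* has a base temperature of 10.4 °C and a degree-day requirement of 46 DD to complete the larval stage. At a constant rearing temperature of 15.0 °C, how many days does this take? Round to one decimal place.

10.0 days

Daily accumulation = 15.0 − 10.4 = 4.6 DD/day.
Duration = 46 / 4.6 = 10.000 ≈ 10.0 days.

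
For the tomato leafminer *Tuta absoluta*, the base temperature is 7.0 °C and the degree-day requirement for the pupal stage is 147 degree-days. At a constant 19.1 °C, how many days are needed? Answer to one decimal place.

12.1 days

Daily accumulation = 19.1 − 7.0 = 12.1 DD/day.
Duration = 147 / 12.1 = 12.149 ≈ 12.1 days.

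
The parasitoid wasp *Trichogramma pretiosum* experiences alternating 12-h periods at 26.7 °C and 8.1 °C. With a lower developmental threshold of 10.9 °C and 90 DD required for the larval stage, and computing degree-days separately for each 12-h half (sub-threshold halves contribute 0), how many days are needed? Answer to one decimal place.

Day half: max(0, 26.7 − 10.9) × 0.5 = 15.8 × 0.5 = 7.90 DD.
Night half: max(0, 8.1 − 10.9) × 0.5 = 0.0 × 0.5 = 0.00 DD.
Per 24 h: 7.90 DD/day.
Duration = 90 / 7.90 = 11.392 ≈ 11.4 days.

11.4 days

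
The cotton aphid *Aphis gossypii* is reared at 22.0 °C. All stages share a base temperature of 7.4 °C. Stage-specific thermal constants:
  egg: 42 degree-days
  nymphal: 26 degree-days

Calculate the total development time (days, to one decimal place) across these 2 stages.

4.7 days

Daily accumulation at 22.0 °C = 22.0 − 7.4 = 14.6 DD/day.
Total K = 42 + 26 = 68 DD.
Total duration = 68 / 14.6 = 4.658 ≈ 4.7 days.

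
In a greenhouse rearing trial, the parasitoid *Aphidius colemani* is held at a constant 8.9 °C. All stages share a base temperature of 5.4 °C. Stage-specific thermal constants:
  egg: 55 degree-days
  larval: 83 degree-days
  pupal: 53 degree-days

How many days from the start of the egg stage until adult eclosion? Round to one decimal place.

54.6 days

Daily accumulation at 8.9 °C = 8.9 − 5.4 = 3.5 DD/day.
Total K = 55 + 83 + 53 = 191 DD.
Total duration = 191 / 3.5 = 54.571 ≈ 54.6 days.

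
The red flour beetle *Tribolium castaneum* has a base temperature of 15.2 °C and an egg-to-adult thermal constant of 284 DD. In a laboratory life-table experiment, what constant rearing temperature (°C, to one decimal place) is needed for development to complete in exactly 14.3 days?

35.1 °C

Required daily accumulation = 284 / 14.3 = 19.860 DD/day.
T = T_base + 19.860 = 15.2 + 19.860 = 35.060 ≈ 35.1 °C.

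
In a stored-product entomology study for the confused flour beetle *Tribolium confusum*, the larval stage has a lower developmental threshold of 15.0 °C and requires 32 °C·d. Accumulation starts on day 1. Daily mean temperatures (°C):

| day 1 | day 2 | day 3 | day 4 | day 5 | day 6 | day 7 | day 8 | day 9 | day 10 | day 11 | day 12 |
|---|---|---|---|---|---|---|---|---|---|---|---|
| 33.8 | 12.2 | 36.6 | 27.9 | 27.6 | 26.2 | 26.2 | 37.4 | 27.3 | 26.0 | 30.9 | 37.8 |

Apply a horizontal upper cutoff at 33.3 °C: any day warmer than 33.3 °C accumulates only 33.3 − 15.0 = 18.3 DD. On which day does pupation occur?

day 3

Daily DD above 15.0 °C (capped at 18.3): 18.3, 0.0, 18.3, 12.9, 12.6, 11.2, 11.2, 18.3, 12.3, 11.0, 15.9, 18.3.
Cumulative: 18.3, 18.3, 36.6, 49.5, 62.1, 73.3, 84.5, 102.8, 115.1, 126.1, 142.0, 160.3.
The total first reaches 32 DD on day 3.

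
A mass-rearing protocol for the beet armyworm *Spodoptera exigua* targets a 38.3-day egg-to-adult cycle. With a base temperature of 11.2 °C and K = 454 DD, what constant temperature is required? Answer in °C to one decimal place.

Required daily accumulation = 454 / 38.3 = 11.854 DD/day.
T = T_base + 11.854 = 11.2 + 11.854 = 23.054 ≈ 23.1 °C.

23.1 °C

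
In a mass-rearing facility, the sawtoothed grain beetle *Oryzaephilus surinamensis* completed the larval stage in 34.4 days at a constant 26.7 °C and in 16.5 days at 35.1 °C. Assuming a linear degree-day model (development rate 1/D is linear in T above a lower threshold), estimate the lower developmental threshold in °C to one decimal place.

Under the model K = D·(T − T_b), so D₁·(T₁ − T_b) = D₂·(T₂ − T_b).
34.4·(26.7 − T_b) = 16.5·(35.1 − T_b)
T_b = (34.4·26.7 − 16.5·35.1) / (34.4 − 16.5) = 339.33 / 17.9 = 18.957 °C ≈ 19.0 °C.

19.0 °C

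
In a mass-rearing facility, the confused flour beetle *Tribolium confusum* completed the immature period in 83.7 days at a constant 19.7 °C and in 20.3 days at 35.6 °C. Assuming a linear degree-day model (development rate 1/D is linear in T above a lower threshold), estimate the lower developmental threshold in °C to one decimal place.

14.6 °C

Linear rate model ⇒ the product D·(T − T_b) is constant across temperatures.
83.7·(19.7 − T_b) = 20.3·(35.6 − T_b)
T_b = (83.7·19.7 − 20.3·35.6) / (83.7 − 20.3) = 926.21 / 63.4 = 14.609 °C ≈ 14.6 °C.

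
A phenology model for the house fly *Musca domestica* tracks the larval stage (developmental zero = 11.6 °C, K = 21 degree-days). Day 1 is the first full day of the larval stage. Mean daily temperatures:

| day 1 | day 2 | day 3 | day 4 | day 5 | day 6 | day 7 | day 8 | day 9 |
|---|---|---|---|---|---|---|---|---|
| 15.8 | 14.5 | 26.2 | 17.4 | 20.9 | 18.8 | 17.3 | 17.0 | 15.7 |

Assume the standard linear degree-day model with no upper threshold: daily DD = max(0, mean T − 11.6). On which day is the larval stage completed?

Daily DD above 11.6 °C: 4.2, 2.9, 14.6, 5.8, 9.3, 7.2, 5.7, 5.4, 4.1.
Cumulative: 4.2, 7.1, 21.7, 27.5, 36.8, 44.0, 49.7, 55.1, 59.2.
The total first reaches 21 DD on day 3.

day 3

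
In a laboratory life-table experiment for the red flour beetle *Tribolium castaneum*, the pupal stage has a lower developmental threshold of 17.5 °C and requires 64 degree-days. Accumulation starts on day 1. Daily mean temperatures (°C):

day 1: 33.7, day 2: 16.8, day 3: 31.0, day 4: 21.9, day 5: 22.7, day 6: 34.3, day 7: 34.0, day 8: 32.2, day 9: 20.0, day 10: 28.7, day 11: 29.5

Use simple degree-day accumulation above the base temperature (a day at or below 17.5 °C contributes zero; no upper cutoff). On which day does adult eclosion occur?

Daily DD above 17.5 °C: 16.2, 0.0, 13.5, 4.4, 5.2, 16.8, 16.5, 14.7, 2.5, 11.2, 12.0.
Cumulative: 16.2, 16.2, 29.7, 34.1, 39.3, 56.1, 72.6, 87.3, 89.8, 101.0, 113.0.
The total first reaches 64 DD on day 7.

day 7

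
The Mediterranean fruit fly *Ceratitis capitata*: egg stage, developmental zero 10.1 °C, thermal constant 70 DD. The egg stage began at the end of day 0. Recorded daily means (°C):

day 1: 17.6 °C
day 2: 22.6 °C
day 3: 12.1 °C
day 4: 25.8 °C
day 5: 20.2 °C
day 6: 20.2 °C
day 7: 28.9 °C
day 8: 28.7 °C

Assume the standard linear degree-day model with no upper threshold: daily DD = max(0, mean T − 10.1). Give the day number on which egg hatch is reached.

day 7

Daily DD above 10.1 °C: 7.5, 12.5, 2.0, 15.7, 10.1, 10.1, 18.8, 18.6.
Cumulative: 7.5, 20.0, 22.0, 37.7, 47.8, 57.9, 76.7, 95.3.
The total first reaches 70 DD on day 7.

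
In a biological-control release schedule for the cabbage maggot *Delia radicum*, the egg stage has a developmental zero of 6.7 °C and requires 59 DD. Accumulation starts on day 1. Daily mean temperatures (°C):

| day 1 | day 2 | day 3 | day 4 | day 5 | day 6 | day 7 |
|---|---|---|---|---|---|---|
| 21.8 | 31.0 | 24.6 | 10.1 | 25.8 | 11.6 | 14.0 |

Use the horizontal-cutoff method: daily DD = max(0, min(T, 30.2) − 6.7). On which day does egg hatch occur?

day 4

Daily DD above 6.7 °C (capped at 23.5): 15.1, 23.5, 17.9, 3.4, 19.1, 4.9, 7.3.
Cumulative: 15.1, 38.6, 56.5, 59.9, 79.0, 83.9, 91.2.
The total first reaches 59 DD on day 4.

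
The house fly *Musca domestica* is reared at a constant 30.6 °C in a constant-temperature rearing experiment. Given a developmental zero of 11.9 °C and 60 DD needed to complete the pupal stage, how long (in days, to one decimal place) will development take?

3.2 days

Daily accumulation = 30.6 − 11.9 = 18.7 DD/day.
Duration = 60 / 18.7 = 3.209 ≈ 3.2 days.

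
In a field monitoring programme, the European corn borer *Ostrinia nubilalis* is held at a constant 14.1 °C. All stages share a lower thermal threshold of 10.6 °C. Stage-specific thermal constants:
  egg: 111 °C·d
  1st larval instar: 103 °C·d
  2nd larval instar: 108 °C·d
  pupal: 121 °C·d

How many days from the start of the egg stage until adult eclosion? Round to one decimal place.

Daily accumulation at 14.1 °C = 14.1 − 10.6 = 3.5 DD/day.
Total K = 111 + 103 + 108 + 121 = 443 DD.
Total duration = 443 / 3.5 = 126.571 ≈ 126.6 days.

126.6 days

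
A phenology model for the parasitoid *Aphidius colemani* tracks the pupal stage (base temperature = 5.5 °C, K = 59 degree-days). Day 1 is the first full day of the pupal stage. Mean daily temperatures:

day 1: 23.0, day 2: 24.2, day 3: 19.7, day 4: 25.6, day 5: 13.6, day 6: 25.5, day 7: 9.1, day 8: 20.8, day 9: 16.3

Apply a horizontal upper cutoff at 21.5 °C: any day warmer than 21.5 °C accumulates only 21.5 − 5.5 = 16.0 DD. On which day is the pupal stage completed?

Daily DD above 5.5 °C (capped at 16.0): 16.0, 16.0, 14.2, 16.0, 8.1, 16.0, 3.6, 15.3, 10.8.
Cumulative: 16.0, 32.0, 46.2, 62.2, 70.3, 86.3, 89.9, 105.2, 116.0.
The total first reaches 59 DD on day 4.

day 4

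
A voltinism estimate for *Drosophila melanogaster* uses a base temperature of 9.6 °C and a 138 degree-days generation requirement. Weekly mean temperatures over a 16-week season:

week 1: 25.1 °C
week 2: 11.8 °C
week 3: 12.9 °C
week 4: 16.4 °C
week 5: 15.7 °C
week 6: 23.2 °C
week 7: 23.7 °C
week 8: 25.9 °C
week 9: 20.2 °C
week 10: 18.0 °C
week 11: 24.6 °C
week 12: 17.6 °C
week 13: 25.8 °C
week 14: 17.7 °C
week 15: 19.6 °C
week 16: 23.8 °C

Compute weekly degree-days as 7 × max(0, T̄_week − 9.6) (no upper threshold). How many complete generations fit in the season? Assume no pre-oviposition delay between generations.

Weekly DD (7 × max(0, T̄ − 9.6)): 108.5, 15.4, 23.1, 47.6, 42.7, 95.2, 98.7, 114.1, 74.2, 58.8, 105.0, 56.0, 113.4, 56.7, 70.0, 99.4.
Season total = 1178.8 DD.
Complete generations = ⌊1178.8 / 138⌋ = 8.

8 generations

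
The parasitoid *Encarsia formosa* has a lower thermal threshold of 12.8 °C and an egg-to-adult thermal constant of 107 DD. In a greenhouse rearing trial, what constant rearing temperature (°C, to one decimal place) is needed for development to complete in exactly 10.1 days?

Required daily accumulation = 107 / 10.1 = 10.594 DD/day.
T = T_base + 10.594 = 12.8 + 10.594 = 23.394 ≈ 23.4 °C.

23.4 °C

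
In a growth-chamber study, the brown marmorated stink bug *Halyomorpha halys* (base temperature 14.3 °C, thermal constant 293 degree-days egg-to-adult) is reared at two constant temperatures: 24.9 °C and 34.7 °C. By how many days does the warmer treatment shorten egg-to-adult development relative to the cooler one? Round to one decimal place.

13.3 days

At 24.9 °C: 293 / (24.9 − 14.3) = 293 / 10.6 = 27.642 d.
At 34.7 °C: 293 / (34.7 − 14.3) = 293 / 20.4 = 14.363 d.
Difference = |27.642 − 14.363| = 13.279 ≈ 13.3 days.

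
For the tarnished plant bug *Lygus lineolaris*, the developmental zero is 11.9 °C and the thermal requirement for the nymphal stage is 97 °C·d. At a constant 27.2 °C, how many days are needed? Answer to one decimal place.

Daily accumulation = 27.2 − 11.9 = 15.3 DD/day.
Duration = 97 / 15.3 = 6.340 ≈ 6.3 days.

6.3 days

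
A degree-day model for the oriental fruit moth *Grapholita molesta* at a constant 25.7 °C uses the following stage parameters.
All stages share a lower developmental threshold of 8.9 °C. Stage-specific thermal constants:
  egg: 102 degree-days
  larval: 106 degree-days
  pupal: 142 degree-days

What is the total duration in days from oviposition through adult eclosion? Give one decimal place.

Daily accumulation at 25.7 °C = 25.7 − 8.9 = 16.8 DD/day.
Total K = 102 + 106 + 142 = 350 DD.
Total duration = 350 / 16.8 = 20.833 ≈ 20.8 days.

20.8 days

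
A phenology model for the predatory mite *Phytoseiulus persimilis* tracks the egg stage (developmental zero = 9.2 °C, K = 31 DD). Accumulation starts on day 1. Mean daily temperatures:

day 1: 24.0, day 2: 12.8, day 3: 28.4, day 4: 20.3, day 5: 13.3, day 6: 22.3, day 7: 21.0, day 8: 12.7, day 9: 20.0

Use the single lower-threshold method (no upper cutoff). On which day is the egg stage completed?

Daily DD above 9.2 °C: 14.8, 3.6, 19.2, 11.1, 4.1, 13.1, 11.8, 3.5, 10.8.
Cumulative: 14.8, 18.4, 37.6, 48.7, 52.8, 65.9, 77.7, 81.2, 92.0.
The total first reaches 31 DD on day 3.

day 3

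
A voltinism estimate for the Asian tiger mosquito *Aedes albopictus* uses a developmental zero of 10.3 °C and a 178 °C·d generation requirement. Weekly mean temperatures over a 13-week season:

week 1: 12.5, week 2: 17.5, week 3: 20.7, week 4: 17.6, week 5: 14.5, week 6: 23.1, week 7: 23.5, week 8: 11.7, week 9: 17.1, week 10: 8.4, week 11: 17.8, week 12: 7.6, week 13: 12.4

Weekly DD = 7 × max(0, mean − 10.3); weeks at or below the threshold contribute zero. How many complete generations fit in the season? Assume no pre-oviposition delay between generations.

2 generations

Weekly DD (7 × max(0, T̄ − 10.3)): 15.4, 50.4, 72.8, 51.1, 29.4, 89.6, 92.4, 9.8, 47.6, 0.0, 52.5, 0.0, 14.7.
Season total = 525.7 DD.
Complete generations = ⌊525.7 / 178⌋ = 2.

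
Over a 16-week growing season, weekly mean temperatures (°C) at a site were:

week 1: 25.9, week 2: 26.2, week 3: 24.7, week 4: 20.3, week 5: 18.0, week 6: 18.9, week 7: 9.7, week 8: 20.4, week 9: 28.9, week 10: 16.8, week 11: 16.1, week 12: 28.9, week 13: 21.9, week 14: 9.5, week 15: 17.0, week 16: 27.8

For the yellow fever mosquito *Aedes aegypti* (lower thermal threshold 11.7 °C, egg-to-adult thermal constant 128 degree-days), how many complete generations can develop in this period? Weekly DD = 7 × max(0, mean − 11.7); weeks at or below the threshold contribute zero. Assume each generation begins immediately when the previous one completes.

8 generations

Weekly DD (7 × max(0, T̄ − 11.7)): 99.4, 101.5, 91.0, 60.2, 44.1, 50.4, 0.0, 60.9, 120.4, 35.7, 30.8, 120.4, 71.4, 0.0, 37.1, 112.7.
Season total = 1036.0 DD.
Complete generations = ⌊1036.0 / 128⌋ = 8.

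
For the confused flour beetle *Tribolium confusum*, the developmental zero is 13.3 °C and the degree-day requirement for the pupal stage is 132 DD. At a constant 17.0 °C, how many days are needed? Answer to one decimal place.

Daily accumulation = 17.0 − 13.3 = 3.7 DD/day.
Duration = 132 / 3.7 = 35.676 ≈ 35.7 days.

35.7 days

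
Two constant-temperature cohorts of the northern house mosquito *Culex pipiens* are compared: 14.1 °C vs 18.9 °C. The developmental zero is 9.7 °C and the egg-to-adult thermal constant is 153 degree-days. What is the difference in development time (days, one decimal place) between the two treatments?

At 14.1 °C: 153 / (14.1 − 9.7) = 153 / 4.4 = 34.773 d.
At 18.9 °C: 153 / (18.9 − 9.7) = 153 / 9.2 = 16.630 d.
Difference = |34.773 − 16.630| = 18.142 ≈ 18.1 days.

18.1 days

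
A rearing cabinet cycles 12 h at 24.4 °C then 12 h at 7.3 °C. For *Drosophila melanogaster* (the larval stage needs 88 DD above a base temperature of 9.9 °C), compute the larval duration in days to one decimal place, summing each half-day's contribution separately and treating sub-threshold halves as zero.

12.1 days

Day half: max(0, 24.4 − 9.9) × 0.5 = 14.5 × 0.5 = 7.25 DD.
Night half: max(0, 7.3 − 9.9) × 0.5 = 0.0 × 0.5 = 0.00 DD.
Per 24 h: 7.25 DD/day.
Duration = 88 / 7.25 = 12.138 ≈ 12.1 days.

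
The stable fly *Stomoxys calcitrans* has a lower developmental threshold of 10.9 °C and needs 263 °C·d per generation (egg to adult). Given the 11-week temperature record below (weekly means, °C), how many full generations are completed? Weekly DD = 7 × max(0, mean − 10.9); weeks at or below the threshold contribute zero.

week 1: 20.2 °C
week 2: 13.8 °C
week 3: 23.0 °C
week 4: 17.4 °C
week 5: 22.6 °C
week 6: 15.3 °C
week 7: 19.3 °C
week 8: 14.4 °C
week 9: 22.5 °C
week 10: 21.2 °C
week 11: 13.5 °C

2 generations

Weekly DD (7 × max(0, T̄ − 10.9)): 65.1, 20.3, 84.7, 45.5, 81.9, 30.8, 58.8, 24.5, 81.2, 72.1, 18.2.
Season total = 583.1 DD.
Complete generations = ⌊583.1 / 263⌋ = 2.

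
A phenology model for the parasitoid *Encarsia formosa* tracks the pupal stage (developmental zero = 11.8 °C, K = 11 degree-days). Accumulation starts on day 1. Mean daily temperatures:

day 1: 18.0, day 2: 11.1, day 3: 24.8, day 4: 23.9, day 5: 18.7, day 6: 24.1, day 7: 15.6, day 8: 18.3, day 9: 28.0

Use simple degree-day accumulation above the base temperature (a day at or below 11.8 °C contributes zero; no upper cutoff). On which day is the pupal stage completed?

day 3

Daily DD above 11.8 °C: 6.2, 0.0, 13.0, 12.1, 6.9, 12.3, 3.8, 6.5, 16.2.
Cumulative: 6.2, 6.2, 19.2, 31.3, 38.2, 50.5, 54.3, 60.8, 77.0.
The total first reaches 11 DD on day 3.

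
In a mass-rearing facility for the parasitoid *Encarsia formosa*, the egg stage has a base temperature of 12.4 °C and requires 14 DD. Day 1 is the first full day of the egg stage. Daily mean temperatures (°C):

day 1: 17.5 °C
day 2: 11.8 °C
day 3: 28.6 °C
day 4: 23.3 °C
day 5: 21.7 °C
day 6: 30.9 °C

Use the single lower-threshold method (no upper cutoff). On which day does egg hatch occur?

day 3

Daily DD above 12.4 °C: 5.1, 0.0, 16.2, 10.9, 9.3, 18.5.
Cumulative: 5.1, 5.1, 21.3, 32.2, 41.5, 60.0.
The total first reaches 14 DD on day 3.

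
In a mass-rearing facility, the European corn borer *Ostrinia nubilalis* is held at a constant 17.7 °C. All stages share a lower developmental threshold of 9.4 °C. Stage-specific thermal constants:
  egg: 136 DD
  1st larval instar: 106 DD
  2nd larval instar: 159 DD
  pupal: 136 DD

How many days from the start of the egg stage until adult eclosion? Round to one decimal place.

Daily accumulation at 17.7 °C = 17.7 − 9.4 = 8.3 DD/day.
Total K = 136 + 106 + 159 + 136 = 537 DD.
Total duration = 537 / 8.3 = 64.699 ≈ 64.7 days.

64.7 days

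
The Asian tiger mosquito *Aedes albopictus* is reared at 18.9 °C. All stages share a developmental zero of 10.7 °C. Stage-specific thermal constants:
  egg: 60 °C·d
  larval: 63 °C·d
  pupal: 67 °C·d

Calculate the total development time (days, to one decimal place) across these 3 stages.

23.2 days

Daily accumulation at 18.9 °C = 18.9 − 10.7 = 8.2 DD/day.
Total K = 60 + 63 + 67 = 190 DD.
Total duration = 190 / 8.2 = 23.171 ≈ 23.2 days.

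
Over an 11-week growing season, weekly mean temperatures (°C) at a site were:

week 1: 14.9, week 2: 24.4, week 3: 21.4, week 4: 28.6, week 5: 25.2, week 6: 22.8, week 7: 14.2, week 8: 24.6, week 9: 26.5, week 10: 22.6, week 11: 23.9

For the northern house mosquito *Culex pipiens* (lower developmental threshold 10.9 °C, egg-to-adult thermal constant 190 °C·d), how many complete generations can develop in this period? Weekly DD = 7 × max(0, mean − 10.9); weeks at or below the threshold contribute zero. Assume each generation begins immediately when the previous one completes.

4 generations

Weekly DD (7 × max(0, T̄ − 10.9)): 28.0, 94.5, 73.5, 123.9, 100.1, 83.3, 23.1, 95.9, 109.2, 81.9, 91.0.
Season total = 904.4 DD.
Complete generations = ⌊904.4 / 190⌋ = 4.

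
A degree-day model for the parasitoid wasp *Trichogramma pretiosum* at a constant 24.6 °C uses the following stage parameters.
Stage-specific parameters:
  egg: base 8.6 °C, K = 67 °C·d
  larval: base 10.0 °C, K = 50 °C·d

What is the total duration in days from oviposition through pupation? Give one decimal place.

7.6 days

egg: 67 / (24.6 − 8.6) = 67 / 16.0 = 4.188 d.
larval: 50 / (24.6 − 10.0) = 50 / 14.6 = 3.425 d.
Sum = 7.612 ≈ 7.6 days.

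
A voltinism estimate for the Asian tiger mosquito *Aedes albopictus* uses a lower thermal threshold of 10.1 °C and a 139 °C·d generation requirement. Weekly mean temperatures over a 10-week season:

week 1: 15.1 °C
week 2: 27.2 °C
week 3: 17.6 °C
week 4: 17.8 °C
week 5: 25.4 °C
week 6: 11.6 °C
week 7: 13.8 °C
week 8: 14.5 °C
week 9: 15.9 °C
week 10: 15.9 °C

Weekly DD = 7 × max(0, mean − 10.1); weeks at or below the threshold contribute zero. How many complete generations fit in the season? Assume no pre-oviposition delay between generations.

3 generations

Weekly DD (7 × max(0, T̄ − 10.1)): 35.0, 119.7, 52.5, 53.9, 107.1, 10.5, 25.9, 30.8, 40.6, 40.6.
Season total = 516.6 DD.
Complete generations = ⌊516.6 / 139⌋ = 3.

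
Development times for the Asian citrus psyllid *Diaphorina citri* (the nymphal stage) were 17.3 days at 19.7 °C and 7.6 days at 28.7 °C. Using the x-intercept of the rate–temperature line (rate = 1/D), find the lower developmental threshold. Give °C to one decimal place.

12.6 °C

Under the model K = D·(T − T_b), so D₁·(T₁ − T_b) = D₂·(T₂ − T_b).
17.3·(19.7 − T_b) = 7.6·(28.7 − T_b)
T_b = (17.3·19.7 − 7.6·28.7) / (17.3 − 7.6) = 122.69 / 9.7 = 12.648 °C ≈ 12.6 °C.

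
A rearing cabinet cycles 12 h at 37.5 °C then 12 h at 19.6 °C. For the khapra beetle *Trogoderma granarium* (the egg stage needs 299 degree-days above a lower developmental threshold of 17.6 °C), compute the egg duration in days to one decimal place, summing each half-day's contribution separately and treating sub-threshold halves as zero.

27.3 days

Day half: max(0, 37.5 − 17.6) × 0.5 = 19.9 × 0.5 = 9.95 DD.
Night half: max(0, 19.6 − 17.6) × 0.5 = 2.0 × 0.5 = 1.00 DD.
Per 24 h: 10.95 DD/day.
Duration = 299 / 10.95 = 27.306 ≈ 27.3 days.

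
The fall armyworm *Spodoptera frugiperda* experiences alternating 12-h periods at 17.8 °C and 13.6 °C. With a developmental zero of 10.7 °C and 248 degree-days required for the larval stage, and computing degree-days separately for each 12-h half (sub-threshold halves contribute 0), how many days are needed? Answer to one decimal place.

Day half: max(0, 17.8 − 10.7) × 0.5 = 7.1 × 0.5 = 3.55 DD.
Night half: max(0, 13.6 − 10.7) × 0.5 = 2.9 × 0.5 = 1.45 DD.
Per 24 h: 5.00 DD/day.
Duration = 248 / 5.00 = 49.600 ≈ 49.6 days.

49.6 days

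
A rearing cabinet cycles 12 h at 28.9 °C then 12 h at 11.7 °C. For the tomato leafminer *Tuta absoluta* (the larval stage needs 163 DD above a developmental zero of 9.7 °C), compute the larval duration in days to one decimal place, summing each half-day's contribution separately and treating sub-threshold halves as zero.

15.4 days

Day half: max(0, 28.9 − 9.7) × 0.5 = 19.2 × 0.5 = 9.60 DD.
Night half: max(0, 11.7 − 9.7) × 0.5 = 2.0 × 0.5 = 1.00 DD.
Per 24 h: 10.60 DD/day.
Duration = 163 / 10.60 = 15.377 ≈ 15.4 days.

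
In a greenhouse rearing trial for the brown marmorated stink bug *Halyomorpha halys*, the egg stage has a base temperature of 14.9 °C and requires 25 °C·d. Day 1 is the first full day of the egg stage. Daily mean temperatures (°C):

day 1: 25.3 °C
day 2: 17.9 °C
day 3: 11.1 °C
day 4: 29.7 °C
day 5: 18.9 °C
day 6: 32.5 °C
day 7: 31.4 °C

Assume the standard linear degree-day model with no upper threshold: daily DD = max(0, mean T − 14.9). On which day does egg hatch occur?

Daily DD above 14.9 °C: 10.4, 3.0, 0.0, 14.8, 4.0, 17.6, 16.5.
Cumulative: 10.4, 13.4, 13.4, 28.2, 32.2, 49.8, 66.3.
The total first reaches 25 DD on day 4.

day 4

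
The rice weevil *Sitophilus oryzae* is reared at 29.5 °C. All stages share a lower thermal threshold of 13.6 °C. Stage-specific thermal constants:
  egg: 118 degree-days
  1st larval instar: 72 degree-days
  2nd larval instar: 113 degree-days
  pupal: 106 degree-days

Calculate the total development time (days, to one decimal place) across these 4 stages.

Daily accumulation at 29.5 °C = 29.5 − 13.6 = 15.9 DD/day.
Total K = 118 + 72 + 113 + 106 = 409 DD.
Total duration = 409 / 15.9 = 25.723 ≈ 25.7 days.

25.7 days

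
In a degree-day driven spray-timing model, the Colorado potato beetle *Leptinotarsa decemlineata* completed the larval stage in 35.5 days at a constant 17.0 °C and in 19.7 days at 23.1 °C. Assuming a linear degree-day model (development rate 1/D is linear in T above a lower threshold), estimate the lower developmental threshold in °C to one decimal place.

Under the model K = D·(T − T_b), so D₁·(T₁ − T_b) = D₂·(T₂ − T_b).
35.5·(17.0 − T_b) = 19.7·(23.1 − T_b)
T_b = (35.5·17.0 − 19.7·23.1) / (35.5 − 19.7) = 148.43 / 15.8 = 9.394 °C ≈ 9.4 °C.

9.4 °C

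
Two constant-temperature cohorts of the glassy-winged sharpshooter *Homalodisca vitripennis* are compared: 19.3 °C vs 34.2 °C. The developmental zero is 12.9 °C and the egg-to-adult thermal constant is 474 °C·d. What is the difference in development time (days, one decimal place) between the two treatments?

At 19.3 °C: 474 / (19.3 − 12.9) = 474 / 6.4 = 74.062 d.
At 34.2 °C: 474 / (34.2 − 12.9) = 474 / 21.3 = 22.254 d.
Difference = |74.062 − 22.254| = 51.809 ≈ 51.8 days.

51.8 days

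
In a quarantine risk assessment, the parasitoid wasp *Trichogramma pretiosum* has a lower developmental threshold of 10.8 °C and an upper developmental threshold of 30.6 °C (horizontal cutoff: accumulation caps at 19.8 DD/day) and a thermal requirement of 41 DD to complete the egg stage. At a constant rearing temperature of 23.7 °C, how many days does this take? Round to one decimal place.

Daily accumulation = 23.7 − 10.8 = 12.9 DD/day.
Duration = 41 / 12.9 = 3.178 ≈ 3.2 days.

3.2 days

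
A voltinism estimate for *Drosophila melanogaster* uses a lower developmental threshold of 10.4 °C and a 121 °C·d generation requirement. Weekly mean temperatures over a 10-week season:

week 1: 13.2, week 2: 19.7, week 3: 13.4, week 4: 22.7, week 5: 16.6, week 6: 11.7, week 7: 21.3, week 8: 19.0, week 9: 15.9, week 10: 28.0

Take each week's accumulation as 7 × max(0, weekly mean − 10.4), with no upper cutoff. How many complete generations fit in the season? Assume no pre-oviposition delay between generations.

Weekly DD (7 × max(0, T̄ − 10.4)): 19.6, 65.1, 21.0, 86.1, 43.4, 9.1, 76.3, 60.2, 38.5, 123.2.
Season total = 542.5 DD.
Complete generations = ⌊542.5 / 121⌋ = 4.

4 generations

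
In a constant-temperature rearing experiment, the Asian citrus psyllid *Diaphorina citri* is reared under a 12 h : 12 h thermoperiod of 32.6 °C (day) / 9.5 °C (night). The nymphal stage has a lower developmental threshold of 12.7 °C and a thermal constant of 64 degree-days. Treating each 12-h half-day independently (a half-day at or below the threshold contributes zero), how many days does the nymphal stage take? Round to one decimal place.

6.4 days

Day half: max(0, 32.6 − 12.7) × 0.5 = 19.9 × 0.5 = 9.95 DD.
Night half: max(0, 9.5 − 12.7) × 0.5 = 0.0 × 0.5 = 0.00 DD.
Per 24 h: 9.95 DD/day.
Duration = 64 / 9.95 = 6.432 ≈ 6.4 days.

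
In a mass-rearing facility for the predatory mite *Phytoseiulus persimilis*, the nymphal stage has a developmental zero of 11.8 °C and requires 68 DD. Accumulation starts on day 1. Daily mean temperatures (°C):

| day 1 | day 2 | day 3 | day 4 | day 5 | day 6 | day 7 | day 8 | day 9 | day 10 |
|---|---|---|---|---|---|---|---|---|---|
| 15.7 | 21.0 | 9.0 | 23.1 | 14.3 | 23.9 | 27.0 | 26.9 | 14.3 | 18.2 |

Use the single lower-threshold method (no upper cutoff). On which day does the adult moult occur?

Daily DD above 11.8 °C: 3.9, 9.2, 0.0, 11.3, 2.5, 12.1, 15.2, 15.1, 2.5, 6.4.
Cumulative: 3.9, 13.1, 13.1, 24.4, 26.9, 39.0, 54.2, 69.3, 71.8, 78.2.
The total first reaches 68 DD on day 8.

day 8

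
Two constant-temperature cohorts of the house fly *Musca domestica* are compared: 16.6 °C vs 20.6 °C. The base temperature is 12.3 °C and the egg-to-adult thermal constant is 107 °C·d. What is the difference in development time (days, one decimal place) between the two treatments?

At 16.6 °C: 107 / (16.6 − 12.3) = 107 / 4.3 = 24.884 d.
At 20.6 °C: 107 / (20.6 − 12.3) = 107 / 8.3 = 12.892 d.
Difference = |24.884 − 12.892| = 11.992 ≈ 12.0 days.

12.0 days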